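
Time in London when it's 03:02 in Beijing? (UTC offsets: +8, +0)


Time difference = UTC+0 - UTC+8 = -8 hours
New hour = (3 -8) mod 24
= -5 mod 24 = 19
Minutes unchanged → 19:02; -5 < 0 → previous day

19:02 (previous day)


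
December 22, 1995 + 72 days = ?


Start: December 22, 1995
Add 72 days
December 22 → January 1: 31 - 22 + 1 = 10 days (72 - 10 = 62 left)
January 1 → February 1: 31 - 1 + 1 = 31 days (62 - 31 = 31 left)
February 1 → March 1: 29 - 1 + 1 = 29 days (31 - 29 = 2 left)
March 1 + 2 = March 3, 1996

March 3, 1996


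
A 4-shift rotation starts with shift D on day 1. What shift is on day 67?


Shift B

Shifts: A, B, C, D
Start: D (index 3)
Day 67: (3 + 67 - 1) mod 4
= 69 mod 4
= 1
Index 1 → shift B


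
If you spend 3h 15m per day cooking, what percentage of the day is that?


Time: 195 minutes
Day: 1440 minutes
Percentage = (195/1440) × 100 ≈ 13.5%

13.5%


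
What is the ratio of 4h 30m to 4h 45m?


18:19 (0.95)

Duration 1: 270 minutes
Duration 2: 285 minutes
Ratio = 270:285
GCD = 15
Simplified = 18:19
As a decimal: 18/19 ≈ 0.95


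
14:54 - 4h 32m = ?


10:22

Start: 894 minutes from midnight
Subtract: 272 minutes
Remaining: 894 - 272 = 622
Hours: 10, Minutes: 22


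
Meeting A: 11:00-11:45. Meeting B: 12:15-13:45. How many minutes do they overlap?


0 minutes

Meeting A: 660-705 (in minutes from midnight)
Meeting B: 735-825
Overlap start = max(660, 735) = 735
Overlap end = min(705, 825) = 705
Overlap = max(0, 705 - 735) = 0 min


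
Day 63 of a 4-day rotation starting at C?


Shift A

Shifts: A, B, C, D
Start: C (index 2)
Day 63: (2 + 63 - 1) mod 4
= 64 mod 4
= 0
Index 0 → shift A


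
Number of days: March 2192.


Month: March (month 3)
March has 31 days

31 days


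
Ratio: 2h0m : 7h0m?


2:7 (0.29)

Duration 1: 120 minutes
Duration 2: 420 minutes
Ratio = 120:420
GCD = 60
Simplified = 2:7
As a decimal: 2/7 ≈ 0.29


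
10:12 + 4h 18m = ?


Start: 612 minutes from midnight
Add: 258 minutes
Total: 870 minutes
Hours: 870 ÷ 60 = 14 remainder 30

14:30


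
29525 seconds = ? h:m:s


8h 12m 5s

Hours: 29525 ÷ 3600 = 8 remainder 725
Minutes: 725 ÷ 60 = 12 remainder 5
Seconds: 5


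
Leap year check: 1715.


Rules: divisible by 4 AND (not by 100 OR by 400)
1715 ÷ 4 = 428 remainder 3 → not divisible by 4
Not divisible by 4 → not a leap year

No


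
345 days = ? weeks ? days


Weeks: 345 ÷ 7 = 49 remainder 2

49 weeks 2 days


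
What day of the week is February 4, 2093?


Wednesday

Zeller's congruence:
q=4, m=14, k=92, j=20
h = (4 + ⌊13×15/5⌋ + 92 + ⌊92/4⌋ + ⌊20/4⌋ - 2×20) mod 7
= (4 + 39 + 92 + 23 + 5 - 40) mod 7
= 123 mod 7 = 4
h=4 → Wednesday


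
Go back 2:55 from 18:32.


15:37

Start: 1112 minutes from midnight
Subtract: 175 minutes
Remaining: 1112 - 175 = 937
Hours: 15, Minutes: 37


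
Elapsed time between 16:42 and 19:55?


End time in minutes: 19×60 + 55 = 1195
Start time in minutes: 16×60 + 42 = 1002
Difference = 1195 - 1002 = 193 minutes
= 3 hours 13 minutes

3h 13m


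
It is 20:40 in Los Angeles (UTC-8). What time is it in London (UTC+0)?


Time difference = UTC+0 - UTC-8 = +8 hours
New hour = (20 + 8) mod 24
= 28 mod 24 = 4
Minutes unchanged → 04:40; 28 ≥ 24 → next day

04:40 (next day)


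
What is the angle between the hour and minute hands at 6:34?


Hour hand = 6×30 + 34×0.5 = 197.0°
Minute hand = 34×6 = 204°
Difference = |197.0 - 204| = 7.0°

7.0°


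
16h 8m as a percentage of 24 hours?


0.6722 (67.22%)

Total minutes: 16×60 + 8 = 968
Day = 24×60 = 1440 minutes
Fraction = 968/1440 ≈ 0.6722
As a percentage: 968/1440 × 100 ≈ 67.22%


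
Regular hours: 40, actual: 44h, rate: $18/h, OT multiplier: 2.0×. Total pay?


Regular: 40h × $18 = $720.00
Overtime: 44 - 40 = 4h
OT pay: 4h × $18 × 2.0 = $144.00
Total = $720.00 + $144.00 = $864.00

$864.00


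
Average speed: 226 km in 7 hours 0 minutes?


Distance: 226 km
Time: 7 hours
Speed = 226 / 7 ≈ 32.3 km/h

32.3 km/h


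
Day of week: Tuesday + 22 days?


Wednesday

Start: Tuesday (index 1)
(1 + 22) mod 7
= 23 mod 7
= 2
Index 2 → Wednesday


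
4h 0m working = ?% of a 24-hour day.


Time: 240 minutes
Day: 1440 minutes
Percentage = (240/1440) × 100 ≈ 16.7%

16.7%


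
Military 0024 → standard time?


Hour: 0
0 → 12 AM (midnight)

12:24 AM


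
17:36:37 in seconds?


63397 seconds

Hours: 17 × 3600 = 61200
Minutes: 36 × 60 = 2160
Seconds: 37
Total = 61200 + 2160 + 37 = 63397


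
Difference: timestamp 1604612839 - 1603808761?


804078 seconds (223.4 hours / 9.31 days)

Difference = 1604612839 - 1603808761 = 804078 seconds
In hours: 804078 / 3600 ≈ 223.4
In days: 804078 / 86400 ≈ 9.31


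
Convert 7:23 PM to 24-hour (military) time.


Input: 7:23 PM
PM: 7 + 12 = 19

19:23


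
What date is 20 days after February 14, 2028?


Start: February 14, 2028
Add 20 days
February 14 → March 1: 29 - 14 + 1 = 16 days (20 - 16 = 4 left)
March 1 + 4 = March 5, 2028

March 5, 2028


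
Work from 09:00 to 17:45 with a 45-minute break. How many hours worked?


Total time = (17×60+45) - (9×60+0)
= 1065 - 540 = 525 min
Minus break: 525 - 45 = 480 min
= 8h 0m

8h 0m (480 minutes)


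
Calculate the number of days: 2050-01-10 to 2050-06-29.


170 days

From January 10, 2050 to June 29, 2050
Rest of January 2050: 31 - 10 = 21
Full months: February 2050 28, March 31, April 30, May 31
Days into June 2050: 29
Total = 21 + 28 + 31 + 30 + 31 + 29 = 170 days


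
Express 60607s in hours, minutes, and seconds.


Hours: 60607 ÷ 3600 = 16 remainder 3007
Minutes: 3007 ÷ 60 = 50 remainder 7
Seconds: 7

16h 50m 7s


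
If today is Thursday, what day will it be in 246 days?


Friday

Start: Thursday (index 3)
(3 + 246) mod 7
= 249 mod 7
= 4
Index 4 → Friday


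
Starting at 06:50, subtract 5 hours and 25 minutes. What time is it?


Start: 410 minutes from midnight
Subtract: 325 minutes
Remaining: 410 - 325 = 85
Hours: 1, Minutes: 25

01:25


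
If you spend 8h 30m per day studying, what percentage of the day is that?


Time: 510 minutes
Day: 1440 minutes
Percentage = (510/1440) × 100 ≈ 35.4%

35.4%


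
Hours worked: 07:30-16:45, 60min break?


Total time = (16×60+45) - (7×60+30)
= 1005 - 450 = 555 min
Minus break: 555 - 60 = 495 min
= 8h 15m

8h 15m (495 minutes)


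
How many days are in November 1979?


Month: November (month 11)
November has 30 days

30 days


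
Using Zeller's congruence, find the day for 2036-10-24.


Friday

Zeller's congruence:
q=24, m=10, k=36, j=20
h = (24 + ⌊13×11/5⌋ + 36 + ⌊36/4⌋ + ⌊20/4⌋ - 2×20) mod 7
= (24 + 28 + 36 + 9 + 5 - 40) mod 7
= 62 mod 7 = 6
h=6 → Friday


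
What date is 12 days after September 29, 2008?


Start: September 29, 2008
Add 12 days
September 29 → October 1: 30 - 29 + 1 = 2 days (12 - 2 = 10 left)
October 1 + 10 = October 11, 2008

October 11, 2008


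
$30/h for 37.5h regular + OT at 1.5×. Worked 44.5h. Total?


Regular: 37.5h × $30 = $1125.00
Overtime: 44.5 - 37.5 = 7.0h
OT pay: 7.0h × $30 × 1.5 = $315.00
Total = $1125.00 + $315.00 = $1440.00

$1440.00


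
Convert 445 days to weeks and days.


63 weeks 4 days

Weeks: 445 ÷ 7 = 63 remainder 4


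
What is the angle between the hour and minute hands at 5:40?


70.0°

Hour hand = 5×30 + 40×0.5 = 170.0°
Minute hand = 40×6 = 240°
Difference = |170.0 - 240| = 70.0°


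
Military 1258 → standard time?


12:58 PM

Hour: 12
12 → 12 PM (noon)


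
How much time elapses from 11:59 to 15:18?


3h 19m

End time in minutes: 15×60 + 18 = 918
Start time in minutes: 11×60 + 59 = 719
Difference = 918 - 719 = 199 minutes
= 3 hours 19 minutes


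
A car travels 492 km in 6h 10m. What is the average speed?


Distance: 492 km
Time: 6h 10m = 370 min = 370/60 = 37/6 hours
Speed = 492 ÷ (37/6) = 492 × 6 / 37 = 2952/37 ≈ 79.8 km/h

79.8 km/h


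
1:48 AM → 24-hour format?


Input: 1:48 AM
AM hour stays: 1

01:48


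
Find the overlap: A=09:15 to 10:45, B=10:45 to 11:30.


0 minutes

Meeting A: 555-645 (in minutes from midnight)
Meeting B: 645-690
Overlap start = max(555, 645) = 645
Overlap end = min(645, 690) = 645
Overlap = max(0, 645 - 645) = 0 min


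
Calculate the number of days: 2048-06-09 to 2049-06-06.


362 days

From June 9, 2048 to June 6, 2049
Rest of June 2048: 30 - 9 = 21
Full months: July 31, August 31, September 30, October 31, November 30, December 31, January 31, February 2049 28, March 31, April 30, May 31
Days into June 2049: 6
Total = 21 + 31 + 31 + 30 + 31 + 30 + 31 + 31 + 28 + 31 + 30 + 31 + 6 = 362 days


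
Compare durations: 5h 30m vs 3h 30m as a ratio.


Duration 1: 330 minutes
Duration 2: 210 minutes
Ratio = 330:210
GCD = 30
Simplified = 11:7
As a decimal: 11/7 ≈ 1.57

11:7 (1.57)


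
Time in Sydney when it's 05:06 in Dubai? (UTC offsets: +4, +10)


11:06

Time difference = UTC+10 - UTC+4 = +6 hours
New hour = (5 + 6) mod 24
= 11 mod 24 = 11
Minutes unchanged → 11:06


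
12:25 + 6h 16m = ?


Start: 745 minutes from midnight
Add: 376 minutes
Total: 1121 minutes
Hours: 1121 ÷ 60 = 18 remainder 41

18:41


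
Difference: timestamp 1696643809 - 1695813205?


Difference = 1696643809 - 1695813205 = 830604 seconds
In hours: 830604 / 3600 ≈ 230.7
In days: 830604 / 86400 ≈ 9.61

830604 seconds (230.7 hours / 9.61 days)


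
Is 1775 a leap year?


No

Rules: divisible by 4 AND (not by 100 OR by 400)
1775 ÷ 4 = 443 remainder 3 → not divisible by 4
Not divisible by 4 → not a leap year


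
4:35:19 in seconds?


16519 seconds

Hours: 4 × 3600 = 14400
Minutes: 35 × 60 = 2100
Seconds: 19
Total = 14400 + 2100 + 19 = 16519


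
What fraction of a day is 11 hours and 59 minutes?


0.4993 (49.93%)

Total minutes: 11×60 + 59 = 719
Day = 24×60 = 1440 minutes
Fraction = 719/1440 ≈ 0.4993
As a percentage: 719/1440 × 100 ≈ 49.93%


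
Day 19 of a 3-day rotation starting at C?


Shifts: A, B, C
Start: C (index 2)
Day 19: (2 + 19 - 1) mod 3
= 20 mod 3
= 2
Index 2 → shift C

Shift C


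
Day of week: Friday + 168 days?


Start: Friday (index 4)
(4 + 168) mod 7
= 172 mod 7
= 4
Index 4 → Friday

Friday


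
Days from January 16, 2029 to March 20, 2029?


63 days

From January 16, 2029 to March 20, 2029
Rest of January 2029: 31 - 16 = 15
Full months: February 2029 28
Days into March 2029: 20
Total = 15 + 28 + 20 = 63 days


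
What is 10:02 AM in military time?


Input: 10:02 AM
AM hour stays: 10

10:02


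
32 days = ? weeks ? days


Weeks: 32 ÷ 7 = 4 remainder 4

4 weeks 4 days


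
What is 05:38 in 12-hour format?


Hour: 5
5 < 12 → AM

5:38 AM


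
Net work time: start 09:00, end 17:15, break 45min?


7h 30m (450 minutes)

Total time = (17×60+15) - (9×60+0)
= 1035 - 540 = 495 min
Minus break: 495 - 45 = 450 min
= 7h 30m


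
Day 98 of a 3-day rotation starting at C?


Shift A

Shifts: A, B, C
Start: C (index 2)
Day 98: (2 + 98 - 1) mod 3
= 99 mod 3
= 0
Index 0 → shift A


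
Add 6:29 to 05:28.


Start: 328 minutes from midnight
Add: 389 minutes
Total: 717 minutes
Hours: 717 ÷ 60 = 11 remainder 57

11:57


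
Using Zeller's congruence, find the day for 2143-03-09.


Zeller's congruence:
q=9, m=3, k=43, j=21
h = (9 + ⌊13×4/5⌋ + 43 + ⌊43/4⌋ + ⌊21/4⌋ - 2×21) mod 7
= (9 + 10 + 43 + 10 + 5 - 42) mod 7
= 35 mod 7 = 0
h=0 → Saturday

Saturday


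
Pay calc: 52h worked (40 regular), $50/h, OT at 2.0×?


$3200.00

Regular: 40h × $50 = $2000.00
Overtime: 52 - 40 = 12h
OT pay: 12h × $50 × 2.0 = $1200.00
Total = $2000.00 + $1200.00 = $3200.00


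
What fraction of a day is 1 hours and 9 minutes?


0.0479 (4.79%)

Total minutes: 1×60 + 9 = 69
Day = 24×60 = 1440 minutes
Fraction = 69/1440 ≈ 0.0479
As a percentage: 69/1440 × 100 ≈ 4.79%


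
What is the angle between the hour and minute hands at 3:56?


Hour hand = 3×30 + 56×0.5 = 118.0°
Minute hand = 56×6 = 336°
Difference = |118.0 - 336| = 218.0°
Since > 180°: 360 - 218.0 = 142.0°

142.0°


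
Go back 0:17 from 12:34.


Start: 754 minutes from midnight
Subtract: 17 minutes
Remaining: 754 - 17 = 737
Hours: 12, Minutes: 17

12:17


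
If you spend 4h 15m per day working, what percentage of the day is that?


17.7%

Time: 255 minutes
Day: 1440 minutes
Percentage = (255/1440) × 100 ≈ 17.7%


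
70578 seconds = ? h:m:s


Hours: 70578 ÷ 3600 = 19 remainder 2178
Minutes: 2178 ÷ 60 = 36 remainder 18
Seconds: 18

19h 36m 18s


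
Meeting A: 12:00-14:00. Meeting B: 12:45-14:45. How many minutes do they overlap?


75 minutes

Meeting A: 720-840 (in minutes from midnight)
Meeting B: 765-885
Overlap start = max(720, 765) = 765
Overlap end = min(840, 885) = 840
Overlap = max(0, 840 - 765) = 75 min


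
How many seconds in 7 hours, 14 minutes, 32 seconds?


Hours: 7 × 3600 = 25200
Minutes: 14 × 60 = 840
Seconds: 32
Total = 25200 + 840 + 32 = 26072

26072 seconds


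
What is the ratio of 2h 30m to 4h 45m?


10:19 (0.53)

Duration 1: 150 minutes
Duration 2: 285 minutes
Ratio = 150:285
GCD = 15
Simplified = 10:19
As a decimal: 10/19 ≈ 0.53


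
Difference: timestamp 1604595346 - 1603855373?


739973 seconds (205.5 hours / 8.56 days)

Difference = 1604595346 - 1603855373 = 739973 seconds
In hours: 739973 / 3600 ≈ 205.5
In days: 739973 / 86400 ≈ 8.56


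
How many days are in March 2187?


31 days

Month: March (month 3)
March has 31 days


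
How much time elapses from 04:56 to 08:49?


3h 53m

End time in minutes: 8×60 + 49 = 529
Start time in minutes: 4×60 + 56 = 296
Difference = 529 - 296 = 233 minutes
= 3 hours 53 minutes


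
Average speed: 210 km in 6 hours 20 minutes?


33.2 km/h

Distance: 210 km
Time: 6h 20m = 380 min = 380/60 = 19/3 hours
Speed = 210 ÷ (19/3) = 210 × 3 / 19 = 630/19 ≈ 33.2 km/h


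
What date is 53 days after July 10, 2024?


Start: July 10, 2024
Add 53 days
July 10 → August 1: 31 - 10 + 1 = 22 days (53 - 22 = 31 left)
August 1 → September 1: 31 - 1 + 1 = 31 days (31 - 31 = 0 left)
Land exactly on September 1, 2024

September 1, 2024


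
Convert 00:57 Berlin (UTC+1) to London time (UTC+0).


23:57 (previous day)

Time difference = UTC+0 - UTC+1 = -1 hours
New hour = (0 -1) mod 24
= -1 mod 24 = 23
Minutes unchanged → 23:57; -1 < 0 → previous day


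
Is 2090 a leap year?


Rules: divisible by 4 AND (not by 100 OR by 400)
2090 ÷ 4 = 522 remainder 2 → not divisible by 4
Not divisible by 4 → not a leap year

No


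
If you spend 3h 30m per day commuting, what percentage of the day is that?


14.6%

Time: 210 minutes
Day: 1440 minutes
Percentage = (210/1440) × 100 ≈ 14.6%


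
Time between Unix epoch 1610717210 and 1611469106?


751896 seconds (208.9 hours / 8.70 days)

Difference = 1611469106 - 1610717210 = 751896 seconds
In hours: 751896 / 3600 ≈ 208.9
In days: 751896 / 86400 ≈ 8.70


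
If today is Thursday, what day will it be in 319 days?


Start: Thursday (index 3)
(3 + 319) mod 7
= 322 mod 7
= 0
Index 0 → Monday

Monday


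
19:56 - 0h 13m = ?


Start: 1196 minutes from midnight
Subtract: 13 minutes
Remaining: 1196 - 13 = 1183
Hours: 19, Minutes: 43

19:43


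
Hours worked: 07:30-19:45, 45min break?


11h 30m (690 minutes)

Total time = (19×60+45) - (7×60+30)
= 1185 - 450 = 735 min
Minus break: 735 - 45 = 690 min
= 11h 30m


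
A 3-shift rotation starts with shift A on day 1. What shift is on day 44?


Shift B

Shifts: A, B, C
Start: A (index 0)
Day 44: (0 + 44 - 1) mod 3
= 43 mod 3
= 1
Index 1 → shift B


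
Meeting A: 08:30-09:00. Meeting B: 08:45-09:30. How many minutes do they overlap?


15 minutes

Meeting A: 510-540 (in minutes from midnight)
Meeting B: 525-570
Overlap start = max(510, 525) = 525
Overlap end = min(540, 570) = 540
Overlap = max(0, 540 - 525) = 15 min


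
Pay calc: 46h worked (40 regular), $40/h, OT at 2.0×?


$2080.00

Regular: 40h × $40 = $1600.00
Overtime: 46 - 40 = 6h
OT pay: 6h × $40 × 2.0 = $480.00
Total = $1600.00 + $480.00 = $2080.00


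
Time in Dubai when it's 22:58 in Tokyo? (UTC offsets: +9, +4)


Time difference = UTC+4 - UTC+9 = -5 hours
New hour = (22 -5) mod 24
= 17 mod 24 = 17
Minutes unchanged → 17:58

17:58


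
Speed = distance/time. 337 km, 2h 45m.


Distance: 337 km
Time: 2h 45m = 165 min = 165/60 = 11/4 hours
Speed = 337 ÷ (11/4) = 337 × 4 / 11 = 1348/11 ≈ 122.5 km/h

122.5 km/h


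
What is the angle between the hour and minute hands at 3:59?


125.5°

Hour hand = 3×30 + 59×0.5 = 119.5°
Minute hand = 59×6 = 354°
Difference = |119.5 - 354| = 234.5°
Since > 180°: 360 - 234.5 = 125.5°


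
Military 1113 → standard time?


11:13 AM

Hour: 11
11 < 12 → AM


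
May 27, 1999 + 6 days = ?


June 2, 1999

Start: May 27, 1999
Add 6 days
May 27 → June 1: 31 - 27 + 1 = 5 days (6 - 5 = 1 left)
June 1 + 1 = June 2, 1999


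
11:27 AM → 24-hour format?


11:27

Input: 11:27 AM
AM hour stays: 11


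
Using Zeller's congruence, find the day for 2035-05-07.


Monday

Zeller's congruence:
q=7, m=5, k=35, j=20
h = (7 + ⌊13×6/5⌋ + 35 + ⌊35/4⌋ + ⌊20/4⌋ - 2×20) mod 7
= (7 + 15 + 35 + 8 + 5 - 40) mod 7
= 30 mod 7 = 2
h=2 → Monday


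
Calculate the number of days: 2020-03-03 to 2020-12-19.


From March 3, 2020 to December 19, 2020
Rest of March 2020: 31 - 3 = 28
Full months: April 30, May 31, June 30, July 31, August 31, September 30, October 31, November 30
Days into December 2020: 19
Total = 28 + 30 + 31 + 30 + 31 + 31 + 30 + 31 + 30 + 19 = 291 days

291 days


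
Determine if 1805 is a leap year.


Rules: divisible by 4 AND (not by 100 OR by 400)
1805 ÷ 4 = 451 remainder 1 → not divisible by 4
Not divisible by 4 → not a leap year

No


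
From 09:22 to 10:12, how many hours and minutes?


0h 50m

End time in minutes: 10×60 + 12 = 612
Start time in minutes: 9×60 + 22 = 562
Difference = 612 - 562 = 50 minutes
= 0 hours 50 minutes


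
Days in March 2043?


31 days

Month: March (month 3)
March has 31 days


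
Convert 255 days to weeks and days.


36 weeks 3 days

Weeks: 255 ÷ 7 = 36 remainder 3


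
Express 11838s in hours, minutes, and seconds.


Hours: 11838 ÷ 3600 = 3 remainder 1038
Minutes: 1038 ÷ 60 = 17 remainder 18
Seconds: 18

3h 17m 18s


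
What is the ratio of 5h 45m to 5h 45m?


1:1 (1.00)

Duration 1: 345 minutes
Duration 2: 345 minutes
Ratio = 345:345
GCD = 345
Simplified = 1:1
As a decimal: 1/1 = 1.00


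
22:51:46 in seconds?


Hours: 22 × 3600 = 79200
Minutes: 51 × 60 = 3060
Seconds: 46
Total = 79200 + 3060 + 46 = 82306

82306 seconds


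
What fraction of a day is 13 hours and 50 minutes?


Total minutes: 13×60 + 50 = 830
Day = 24×60 = 1440 minutes
Fraction = 830/1440 ≈ 0.5764
As a percentage: 830/1440 × 100 ≈ 57.64%

0.5764 (57.64%)


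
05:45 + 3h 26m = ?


Start: 345 minutes from midnight
Add: 206 minutes
Total: 551 minutes
Hours: 551 ÷ 60 = 9 remainder 11

09:11


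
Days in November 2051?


Month: November (month 11)
November has 30 days

30 days


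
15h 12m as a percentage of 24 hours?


Total minutes: 15×60 + 12 = 912
Day = 24×60 = 1440 minutes
Fraction = 912/1440 ≈ 0.6333
As a percentage: 912/1440 × 100 ≈ 63.33%

0.6333 (63.33%)


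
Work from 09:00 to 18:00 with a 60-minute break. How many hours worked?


8h 0m (480 minutes)

Total time = (18×60+0) - (9×60+0)
= 1080 - 540 = 540 min
Minus break: 540 - 60 = 480 min
= 8h 0m


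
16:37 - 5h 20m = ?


Start: 997 minutes from midnight
Subtract: 320 minutes
Remaining: 997 - 320 = 677
Hours: 11, Minutes: 17

11:17


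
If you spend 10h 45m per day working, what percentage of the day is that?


44.8%

Time: 645 minutes
Day: 1440 minutes
Percentage = (645/1440) × 100 ≈ 44.8%


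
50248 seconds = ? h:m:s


Hours: 50248 ÷ 3600 = 13 remainder 3448
Minutes: 3448 ÷ 60 = 57 remainder 28
Seconds: 28

13h 57m 28s


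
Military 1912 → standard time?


Hour: 19
19 - 12 = 7 → PM

7:12 PM


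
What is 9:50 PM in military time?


Input: 9:50 PM
PM: 9 + 12 = 21

21:50


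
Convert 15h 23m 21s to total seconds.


55401 seconds

Hours: 15 × 3600 = 54000
Minutes: 23 × 60 = 1380
Seconds: 21
Total = 54000 + 1380 + 21 = 55401


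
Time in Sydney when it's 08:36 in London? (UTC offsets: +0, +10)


Time difference = UTC+10 - UTC+0 = +10 hours
New hour = (8 + 10) mod 24
= 18 mod 24 = 18
Minutes unchanged → 18:36

18:36


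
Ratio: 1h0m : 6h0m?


1:6 (0.17)

Duration 1: 60 minutes
Duration 2: 360 minutes
Ratio = 60:360
GCD = 60
Simplified = 1:6
As a decimal: 1/6 ≈ 0.17


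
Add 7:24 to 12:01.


19:25

Start: 721 minutes from midnight
Add: 444 minutes
Total: 1165 minutes
Hours: 1165 ÷ 60 = 19 remainder 25


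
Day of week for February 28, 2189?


Zeller's congruence:
q=28, m=14, k=88, j=21
h = (28 + ⌊13×15/5⌋ + 88 + ⌊88/4⌋ + ⌊21/4⌋ - 2×21) mod 7
= (28 + 39 + 88 + 22 + 5 - 42) mod 7
= 140 mod 7 = 0
h=0 → Saturday

Saturday


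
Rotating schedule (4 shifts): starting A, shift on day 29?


Shifts: A, B, C, D
Start: A (index 0)
Day 29: (0 + 29 - 1) mod 4
= 28 mod 4
= 0
Index 0 → shift A

Shift A


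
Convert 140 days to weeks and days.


20 weeks 0 days

Weeks: 140 ÷ 7 = 20 remainder 0


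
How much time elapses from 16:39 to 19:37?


2h 58m

End time in minutes: 19×60 + 37 = 1177
Start time in minutes: 16×60 + 39 = 999
Difference = 1177 - 999 = 178 minutes
= 2 hours 58 minutes


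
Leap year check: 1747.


Rules: divisible by 4 AND (not by 100 OR by 400)
1747 ÷ 4 = 436 remainder 3 → not divisible by 4
Not divisible by 4 → not a leap year

No


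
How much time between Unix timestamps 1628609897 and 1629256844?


646947 seconds (179.7 hours / 7.49 days)

Difference = 1629256844 - 1628609897 = 646947 seconds
In hours: 646947 / 3600 ≈ 179.7
In days: 646947 / 86400 ≈ 7.49


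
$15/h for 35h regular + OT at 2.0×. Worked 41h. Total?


$705.00

Regular: 35h × $15 = $525.00
Overtime: 41 - 35 = 6h
OT pay: 6h × $15 × 2.0 = $180.00
Total = $525.00 + $180.00 = $705.00


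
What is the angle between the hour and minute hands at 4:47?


138.5°

Hour hand = 4×30 + 47×0.5 = 143.5°
Minute hand = 47×6 = 282°
Difference = |143.5 - 282| = 138.5°


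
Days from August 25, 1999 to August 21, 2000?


362 days

From August 25, 1999 to August 21, 2000
Rest of August 1999: 31 - 25 = 6
Full months: September 30, October 31, November 30, December 31, January 31, February 2000 29, March 31, April 30, May 31, June 30, July 31
Days into August 2000: 21
Total = 6 + 30 + 31 + 30 + 31 + 31 + 29 + 31 + 30 + 31 + 30 + 31 + 21 = 362 days


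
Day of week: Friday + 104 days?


Thursday

Start: Friday (index 4)
(4 + 104) mod 7
= 108 mod 7
= 3
Index 3 → Thursday


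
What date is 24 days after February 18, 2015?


March 14, 2015

Start: February 18, 2015
Add 24 days
February 18 → March 1: 28 - 18 + 1 = 11 days (24 - 11 = 13 left)
March 1 + 13 = March 14, 2015


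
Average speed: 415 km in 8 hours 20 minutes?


49.8 km/h

Distance: 415 km
Time: 8h 20m = 500 min = 500/60 = 25/3 hours
Speed = 415 ÷ (25/3) = 415 × 3 / 25 = 1245/25 = 49.8 km/h


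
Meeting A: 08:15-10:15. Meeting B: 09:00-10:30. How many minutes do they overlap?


75 minutes

Meeting A: 495-615 (in minutes from midnight)
Meeting B: 540-630
Overlap start = max(495, 540) = 540
Overlap end = min(615, 630) = 615
Overlap = max(0, 615 - 540) = 75 min


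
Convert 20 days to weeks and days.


2 weeks 6 days

Weeks: 20 ÷ 7 = 2 remainder 6


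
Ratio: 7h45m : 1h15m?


31:5 (6.20)

Duration 1: 465 minutes
Duration 2: 75 minutes
Ratio = 465:75
GCD = 15
Simplified = 31:5
As a decimal: 31/5 = 6.20


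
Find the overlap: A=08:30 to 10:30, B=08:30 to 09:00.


Meeting A: 510-630 (in minutes from midnight)
Meeting B: 510-540
Overlap start = max(510, 510) = 510
Overlap end = min(630, 540) = 540
Overlap = max(0, 540 - 510) = 30 min

30 minutes


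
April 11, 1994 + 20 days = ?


May 1, 1994

Start: April 11, 1994
Add 20 days
April 11 → May 1: 30 - 11 + 1 = 20 days (20 - 20 = 0 left)
Land exactly on May 1, 1994


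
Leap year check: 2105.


No

Rules: divisible by 4 AND (not by 100 OR by 400)
2105 ÷ 4 = 526 remainder 1 → not divisible by 4
Not divisible by 4 → not a leap year


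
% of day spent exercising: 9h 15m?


Time: 555 minutes
Day: 1440 minutes
Percentage = (555/1440) × 100 ≈ 38.5%

38.5%


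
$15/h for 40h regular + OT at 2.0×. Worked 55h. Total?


Regular: 40h × $15 = $600.00
Overtime: 55 - 40 = 15h
OT pay: 15h × $15 × 2.0 = $450.00
Total = $600.00 + $450.00 = $1050.00

$1050.00


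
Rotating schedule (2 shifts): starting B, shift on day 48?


Shift A

Shifts: A, B
Start: B (index 1)
Day 48: (1 + 48 - 1) mod 2
= 48 mod 2
= 0
Index 0 → shift A


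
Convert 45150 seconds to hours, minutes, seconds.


12h 32m 30s

Hours: 45150 ÷ 3600 = 12 remainder 1950
Minutes: 1950 ÷ 60 = 32 remainder 30
Seconds: 30


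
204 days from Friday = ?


Saturday

Start: Friday (index 4)
(4 + 204) mod 7
= 208 mod 7
= 5
Index 5 → Saturday


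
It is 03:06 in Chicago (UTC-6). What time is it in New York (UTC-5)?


04:06

Time difference = UTC-5 - UTC-6 = +1 hours
New hour = (3 + 1) mod 24
= 4 mod 24 = 4
Minutes unchanged → 04:06


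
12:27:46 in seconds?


Hours: 12 × 3600 = 43200
Minutes: 27 × 60 = 1620
Seconds: 46
Total = 43200 + 1620 + 46 = 44866

44866 seconds


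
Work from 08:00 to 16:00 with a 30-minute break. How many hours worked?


7h 30m (450 minutes)

Total time = (16×60+0) - (8×60+0)
= 960 - 480 = 480 min
Minus break: 480 - 30 = 450 min
= 7h 30m


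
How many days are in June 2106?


Month: June (month 6)
June has 30 days

30 days


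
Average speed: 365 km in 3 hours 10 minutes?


Distance: 365 km
Time: 3h 10m = 190 min = 190/60 = 19/6 hours
Speed = 365 ÷ (19/6) = 365 × 6 / 19 = 2190/19 ≈ 115.3 km/h

115.3 km/h


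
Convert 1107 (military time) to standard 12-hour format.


11:07 AM

Hour: 11
11 < 12 → AM


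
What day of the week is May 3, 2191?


Zeller's congruence:
q=3, m=5, k=91, j=21
h = (3 + ⌊13×6/5⌋ + 91 + ⌊91/4⌋ + ⌊21/4⌋ - 2×21) mod 7
= (3 + 15 + 91 + 22 + 5 - 42) mod 7
= 94 mod 7 = 3
h=3 → Tuesday

Tuesday


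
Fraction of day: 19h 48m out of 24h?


0.8250 (82.50%)

Total minutes: 19×60 + 48 = 1188
Day = 24×60 = 1440 minutes
Fraction = 1188/1440 = 0.8250
As a percentage: 1188/1440 × 100 = 82.50%


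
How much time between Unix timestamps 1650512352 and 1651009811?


497459 seconds (138.2 hours / 5.76 days)

Difference = 1651009811 - 1650512352 = 497459 seconds
In hours: 497459 / 3600 ≈ 138.2
In days: 497459 / 86400 ≈ 5.76


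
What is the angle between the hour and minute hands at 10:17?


153.5°

Hour hand = 10×30 + 17×0.5 = 308.5°
Minute hand = 17×6 = 102°
Difference = |308.5 - 102| = 206.5°
Since > 180°: 360 - 206.5 = 153.5°


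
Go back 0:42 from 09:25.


Start: 565 minutes from midnight
Subtract: 42 minutes
Remaining: 565 - 42 = 523
Hours: 8, Minutes: 43

08:43


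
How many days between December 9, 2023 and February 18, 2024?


From December 9, 2023 to February 18, 2024
Rest of December 2023: 31 - 9 = 22
Full months: January 31
Days into February 2024: 18
Total = 22 + 31 + 18 = 71 days

71 days


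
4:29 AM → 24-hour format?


Input: 4:29 AM
AM hour stays: 4

04:29


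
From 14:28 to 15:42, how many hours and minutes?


1h 14m

End time in minutes: 15×60 + 42 = 942
Start time in minutes: 14×60 + 28 = 868
Difference = 942 - 868 = 74 minutes
= 1 hours 14 minutes


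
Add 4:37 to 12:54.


17:31

Start: 774 minutes from midnight
Add: 277 minutes
Total: 1051 minutes
Hours: 1051 ÷ 60 = 17 remainder 31


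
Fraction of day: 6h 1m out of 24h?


0.2507 (25.07%)

Total minutes: 6×60 + 1 = 361
Day = 24×60 = 1440 minutes
Fraction = 361/1440 ≈ 0.2507
As a percentage: 361/1440 × 100 ≈ 25.07%


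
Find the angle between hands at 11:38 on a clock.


Hour hand = 11×30 + 38×0.5 = 349.0°
Minute hand = 38×6 = 228°
Difference = |349.0 - 228| = 121.0°

121.0°


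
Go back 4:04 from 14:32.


Start: 872 minutes from midnight
Subtract: 244 minutes
Remaining: 872 - 244 = 628
Hours: 10, Minutes: 28

10:28


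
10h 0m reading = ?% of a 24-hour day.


41.7%

Time: 600 minutes
Day: 1440 minutes
Percentage = (600/1440) × 100 ≈ 41.7%


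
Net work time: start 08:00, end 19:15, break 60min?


10h 15m (615 minutes)

Total time = (19×60+15) - (8×60+0)
= 1155 - 480 = 675 min
Minus break: 675 - 60 = 615 min
= 10h 15m


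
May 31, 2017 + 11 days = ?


Start: May 31, 2017
Add 11 days
May 31 → June 1: 31 - 31 + 1 = 1 days (11 - 1 = 10 left)
June 1 + 10 = June 11, 2017

June 11, 2017


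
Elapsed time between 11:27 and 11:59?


0h 32m

End time in minutes: 11×60 + 59 = 719
Start time in minutes: 11×60 + 27 = 687
Difference = 719 - 687 = 32 minutes
= 0 hours 32 minutes


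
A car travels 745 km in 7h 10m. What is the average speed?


104.0 km/h

Distance: 745 km
Time: 7h 10m = 430 min = 430/60 = 43/6 hours
Speed = 745 ÷ (43/6) = 745 × 6 / 43 = 4470/43 ≈ 104.0 km/h


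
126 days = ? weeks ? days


18 weeks 0 days

Weeks: 126 ÷ 7 = 18 remainder 0


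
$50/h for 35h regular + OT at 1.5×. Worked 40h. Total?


Regular: 35h × $50 = $1750.00
Overtime: 40 - 35 = 5h
OT pay: 5h × $50 × 1.5 = $375.00
Total = $1750.00 + $375.00 = $2125.00

$2125.00


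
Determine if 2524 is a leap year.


Yes

Rules: divisible by 4 AND (not by 100 OR by 400)
2524 ÷ 4 = 631 exactly → divisible by 4
2524 ÷ 100 = 25 remainder 24 → not divisible by 100
Divisible by 4 but not by 100 → leap year


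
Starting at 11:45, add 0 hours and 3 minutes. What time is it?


11:48

Start: 705 minutes from midnight
Add: 3 minutes
Total: 708 minutes
Hours: 708 ÷ 60 = 11 remainder 48


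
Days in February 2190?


Month: February (month 2)
February: 28 or 29 (leap year)
2190 leap year? No

28 days


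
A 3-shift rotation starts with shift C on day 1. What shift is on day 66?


Shifts: A, B, C
Start: C (index 2)
Day 66: (2 + 66 - 1) mod 3
= 67 mod 3
= 1
Index 1 → shift B

Shift B


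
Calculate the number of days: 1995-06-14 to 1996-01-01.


201 days

From June 14, 1995 to January 1, 1996
Rest of June 1995: 30 - 14 = 16
Full months: July 31, August 31, September 30, October 31, November 30, December 31
Days into January 1996: 1
Total = 16 + 31 + 31 + 30 + 31 + 30 + 31 + 1 = 201 days


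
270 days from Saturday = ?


Wednesday

Start: Saturday (index 5)
(5 + 270) mod 7
= 275 mod 7
= 2
Index 2 → Wednesday


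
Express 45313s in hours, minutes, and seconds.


Hours: 45313 ÷ 3600 = 12 remainder 2113
Minutes: 2113 ÷ 60 = 35 remainder 13
Seconds: 13

12h 35m 13s


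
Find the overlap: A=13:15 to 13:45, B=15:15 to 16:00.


0 minutes

Meeting A: 795-825 (in minutes from midnight)
Meeting B: 915-960
Overlap start = max(795, 915) = 915
Overlap end = min(825, 960) = 825
Overlap = max(0, 825 - 915) = 0 min


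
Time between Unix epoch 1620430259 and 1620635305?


205046 seconds (57.0 hours / 2.37 days)

Difference = 1620635305 - 1620430259 = 205046 seconds
In hours: 205046 / 3600 ≈ 57.0
In days: 205046 / 86400 ≈ 2.37


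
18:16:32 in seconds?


65792 seconds

Hours: 18 × 3600 = 64800
Minutes: 16 × 60 = 960
Seconds: 32
Total = 64800 + 960 + 32 = 65792


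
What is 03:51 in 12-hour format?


Hour: 3
3 < 12 → AM

3:51 AM


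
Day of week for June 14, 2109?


Friday

Zeller's congruence:
q=14, m=6, k=9, j=21
h = (14 + ⌊13×7/5⌋ + 9 + ⌊9/4⌋ + ⌊21/4⌋ - 2×21) mod 7
= (14 + 18 + 9 + 2 + 5 - 42) mod 7
= 6 mod 7 = 6
h=6 → Friday


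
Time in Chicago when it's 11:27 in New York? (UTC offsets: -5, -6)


10:27

Time difference = UTC-6 - UTC-5 = -1 hours
New hour = (11 -1) mod 24
= 10 mod 24 = 10
Minutes unchanged → 10:27


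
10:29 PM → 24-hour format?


Input: 10:29 PM
PM: 10 + 12 = 22

22:29


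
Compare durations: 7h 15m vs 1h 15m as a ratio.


29:5 (5.80)

Duration 1: 435 minutes
Duration 2: 75 minutes
Ratio = 435:75
GCD = 15
Simplified = 29:5
As a decimal: 29/5 = 5.80


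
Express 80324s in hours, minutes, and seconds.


22h 18m 44s

Hours: 80324 ÷ 3600 = 22 remainder 1124
Minutes: 1124 ÷ 60 = 18 remainder 44
Seconds: 44


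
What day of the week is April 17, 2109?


Wednesday

Zeller's congruence:
q=17, m=4, k=9, j=21
h = (17 + ⌊13×5/5⌋ + 9 + ⌊9/4⌋ + ⌊21/4⌋ - 2×21) mod 7
= (17 + 13 + 9 + 2 + 5 - 42) mod 7
= 4 mod 7 = 4
h=4 → Wednesday


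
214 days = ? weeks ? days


30 weeks 4 days

Weeks: 214 ÷ 7 = 30 remainder 4


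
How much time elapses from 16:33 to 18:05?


1h 32m

End time in minutes: 18×60 + 5 = 1085
Start time in minutes: 16×60 + 33 = 993
Difference = 1085 - 993 = 92 minutes
= 1 hours 32 minutes


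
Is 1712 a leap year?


Yes

Rules: divisible by 4 AND (not by 100 OR by 400)
1712 ÷ 4 = 428 exactly → divisible by 4
1712 ÷ 100 = 17 remainder 12 → not divisible by 100
Divisible by 4 but not by 100 → leap year


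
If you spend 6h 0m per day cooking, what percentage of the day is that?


25.0%

Time: 360 minutes
Day: 1440 minutes
Percentage = (360/1440) × 100 = 25.0%


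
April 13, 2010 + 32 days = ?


Start: April 13, 2010
Add 32 days
April 13 → May 1: 30 - 13 + 1 = 18 days (32 - 18 = 14 left)
May 1 + 14 = May 15, 2010

May 15, 2010


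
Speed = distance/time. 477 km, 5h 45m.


83.0 km/h

Distance: 477 km
Time: 5h 45m = 345 min = 345/60 = 23/4 hours
Speed = 477 ÷ (23/4) = 477 × 4 / 23 = 1908/23 ≈ 83.0 km/h


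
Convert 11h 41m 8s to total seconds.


Hours: 11 × 3600 = 39600
Minutes: 41 × 60 = 2460
Seconds: 8
Total = 39600 + 2460 + 8 = 42068

42068 seconds


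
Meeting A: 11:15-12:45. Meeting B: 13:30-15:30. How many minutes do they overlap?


0 minutes

Meeting A: 675-765 (in minutes from midnight)
Meeting B: 810-930
Overlap start = max(675, 810) = 810
Overlap end = min(765, 930) = 765
Overlap = max(0, 765 - 810) = 0 min


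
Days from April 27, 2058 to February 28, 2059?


307 days

From April 27, 2058 to February 28, 2059
Rest of April 2058: 30 - 27 = 3
Full months: May 31, June 30, July 31, August 31, September 30, October 31, November 30, December 31, January 31
Days into February 2059: 28
Total = 3 + 31 + 30 + 31 + 31 + 30 + 31 + 30 + 31 + 31 + 28 = 307 days


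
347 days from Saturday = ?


Start: Saturday (index 5)
(5 + 347) mod 7
= 352 mod 7
= 2
Index 2 → Wednesday

Wednesday


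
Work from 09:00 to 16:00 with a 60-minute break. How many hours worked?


Total time = (16×60+0) - (9×60+0)
= 960 - 540 = 420 min
Minus break: 420 - 60 = 360 min
= 6h 0m

6h 0m (360 minutes)


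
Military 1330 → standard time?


Hour: 13
13 - 12 = 1 → PM

1:30 PM


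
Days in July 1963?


Month: July (month 7)
July has 31 days

31 days


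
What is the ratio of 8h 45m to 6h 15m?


Duration 1: 525 minutes
Duration 2: 375 minutes
Ratio = 525:375
GCD = 75
Simplified = 7:5
As a decimal: 7/5 = 1.40

7:5 (1.40)


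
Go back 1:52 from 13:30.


Start: 810 minutes from midnight
Subtract: 112 minutes
Remaining: 810 - 112 = 698
Hours: 11, Minutes: 38

11:38


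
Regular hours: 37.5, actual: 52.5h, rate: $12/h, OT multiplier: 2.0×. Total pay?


$810.00

Regular: 37.5h × $12 = $450.00
Overtime: 52.5 - 37.5 = 15.0h
OT pay: 15.0h × $12 × 2.0 = $360.00
Total = $450.00 + $360.00 = $810.00


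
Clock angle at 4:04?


98.0°

Hour hand = 4×30 + 4×0.5 = 122.0°
Minute hand = 4×6 = 24°
Difference = |122.0 - 24| = 98.0°


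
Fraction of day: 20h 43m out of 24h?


0.8632 (86.32%)

Total minutes: 20×60 + 43 = 1243
Day = 24×60 = 1440 minutes
Fraction = 1243/1440 ≈ 0.8632
As a percentage: 1243/1440 × 100 ≈ 86.32%


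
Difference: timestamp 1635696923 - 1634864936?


Difference = 1635696923 - 1634864936 = 831987 seconds
In hours: 831987 / 3600 ≈ 231.1
In days: 831987 / 86400 ≈ 9.63

831987 seconds (231.1 hours / 9.63 days)


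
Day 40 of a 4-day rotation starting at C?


Shifts: A, B, C, D
Start: C (index 2)
Day 40: (2 + 40 - 1) mod 4
= 41 mod 4
= 1
Index 1 → shift B

Shift B


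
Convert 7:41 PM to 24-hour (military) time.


Input: 7:41 PM
PM: 7 + 12 = 19

19:41


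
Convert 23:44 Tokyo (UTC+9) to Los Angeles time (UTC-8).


Time difference = UTC-8 - UTC+9 = -17 hours
New hour = (23 -17) mod 24
= 6 mod 24 = 6
Minutes unchanged → 06:44

06:44


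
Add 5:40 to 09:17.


14:57

Start: 557 minutes from midnight
Add: 340 minutes
Total: 897 minutes
Hours: 897 ÷ 60 = 14 remainder 57


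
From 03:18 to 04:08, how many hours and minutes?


End time in minutes: 4×60 + 8 = 248
Start time in minutes: 3×60 + 18 = 198
Difference = 248 - 198 = 50 minutes
= 0 hours 50 minutes

0h 50m


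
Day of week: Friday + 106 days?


Saturday

Start: Friday (index 4)
(4 + 106) mod 7
= 110 mod 7
= 5
Index 5 → Saturday


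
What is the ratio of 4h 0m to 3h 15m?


Duration 1: 240 minutes
Duration 2: 195 minutes
Ratio = 240:195
GCD = 15
Simplified = 16:13
As a decimal: 16/13 ≈ 1.23

16:13 (1.23)


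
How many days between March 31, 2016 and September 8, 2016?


From March 31, 2016 to September 8, 2016
Rest of March 2016: 31 - 31 = 0
Full months: April 30, May 31, June 30, July 31, August 31
Days into September 2016: 8
Total = 0 + 30 + 31 + 30 + 31 + 31 + 8 = 161 days

161 days


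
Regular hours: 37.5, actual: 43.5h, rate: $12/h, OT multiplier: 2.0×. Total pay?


$594.00

Regular: 37.5h × $12 = $450.00
Overtime: 43.5 - 37.5 = 6.0h
OT pay: 6.0h × $12 × 2.0 = $144.00
Total = $450.00 + $144.00 = $594.00


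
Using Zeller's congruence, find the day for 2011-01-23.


Zeller's congruence:
q=23, m=13, k=10, j=20
h = (23 + ⌊13×14/5⌋ + 10 + ⌊10/4⌋ + ⌊20/4⌋ - 2×20) mod 7
= (23 + 36 + 10 + 2 + 5 - 40) mod 7
= 36 mod 7 = 1
h=1 → Sunday

Sunday


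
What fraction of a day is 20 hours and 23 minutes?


0.8493 (84.93%)

Total minutes: 20×60 + 23 = 1223
Day = 24×60 = 1440 minutes
Fraction = 1223/1440 ≈ 0.8493
As a percentage: 1223/1440 × 100 ≈ 84.93%


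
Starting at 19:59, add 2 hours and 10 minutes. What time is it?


22:09

Start: 1199 minutes from midnight
Add: 130 minutes
Total: 1329 minutes
Hours: 1329 ÷ 60 = 22 remainder 9


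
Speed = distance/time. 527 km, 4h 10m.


126.5 km/h

Distance: 527 km
Time: 4h 10m = 250 min = 250/60 = 25/6 hours
Speed = 527 ÷ (25/6) = 527 × 6 / 25 = 3162/25 ≈ 126.5 km/h


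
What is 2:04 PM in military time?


14:04

Input: 2:04 PM
PM: 2 + 12 = 14


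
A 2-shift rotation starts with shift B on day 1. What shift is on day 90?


Shift A

Shifts: A, B
Start: B (index 1)
Day 90: (1 + 90 - 1) mod 2
= 90 mod 2
= 0
Index 0 → shift A


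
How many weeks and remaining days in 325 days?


46 weeks 3 days

Weeks: 325 ÷ 7 = 46 remainder 3


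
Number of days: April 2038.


30 days

Month: April (month 4)
April has 30 days


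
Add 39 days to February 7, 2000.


Start: February 7, 2000
Add 39 days
February 7 → March 1: 29 - 7 + 1 = 23 days (39 - 23 = 16 left)
March 1 + 16 = March 17, 2000

March 17, 2000
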